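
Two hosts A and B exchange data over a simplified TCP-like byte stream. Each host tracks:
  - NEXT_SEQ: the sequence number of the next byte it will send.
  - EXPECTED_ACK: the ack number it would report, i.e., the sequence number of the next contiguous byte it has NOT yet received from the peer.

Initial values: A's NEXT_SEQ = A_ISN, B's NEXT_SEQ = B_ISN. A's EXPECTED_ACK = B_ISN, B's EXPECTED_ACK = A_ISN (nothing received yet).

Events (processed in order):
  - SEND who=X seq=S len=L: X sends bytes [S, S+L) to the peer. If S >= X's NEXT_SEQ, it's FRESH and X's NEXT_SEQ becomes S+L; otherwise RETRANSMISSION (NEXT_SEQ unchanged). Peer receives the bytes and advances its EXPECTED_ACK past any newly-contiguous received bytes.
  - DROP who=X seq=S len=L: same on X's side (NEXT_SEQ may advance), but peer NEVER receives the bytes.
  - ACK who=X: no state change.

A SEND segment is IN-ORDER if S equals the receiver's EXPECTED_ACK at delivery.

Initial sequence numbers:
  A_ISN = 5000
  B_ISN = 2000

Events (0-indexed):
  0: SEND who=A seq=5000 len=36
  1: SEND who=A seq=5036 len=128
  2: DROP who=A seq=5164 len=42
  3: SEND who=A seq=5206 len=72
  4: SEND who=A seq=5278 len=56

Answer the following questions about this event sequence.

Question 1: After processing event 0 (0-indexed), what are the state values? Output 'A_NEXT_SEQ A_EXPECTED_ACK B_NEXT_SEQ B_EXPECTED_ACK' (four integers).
After event 0: A_seq=5036 A_ack=2000 B_seq=2000 B_ack=5036

5036 2000 2000 5036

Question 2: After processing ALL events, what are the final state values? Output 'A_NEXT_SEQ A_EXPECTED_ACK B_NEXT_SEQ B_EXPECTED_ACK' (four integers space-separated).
Answer: 5334 2000 2000 5164

Derivation:
After event 0: A_seq=5036 A_ack=2000 B_seq=2000 B_ack=5036
After event 1: A_seq=5164 A_ack=2000 B_seq=2000 B_ack=5164
After event 2: A_seq=5206 A_ack=2000 B_seq=2000 B_ack=5164
After event 3: A_seq=5278 A_ack=2000 B_seq=2000 B_ack=5164
After event 4: A_seq=5334 A_ack=2000 B_seq=2000 B_ack=5164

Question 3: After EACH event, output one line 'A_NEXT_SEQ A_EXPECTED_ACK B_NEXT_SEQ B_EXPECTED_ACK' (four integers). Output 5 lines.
5036 2000 2000 5036
5164 2000 2000 5164
5206 2000 2000 5164
5278 2000 2000 5164
5334 2000 2000 5164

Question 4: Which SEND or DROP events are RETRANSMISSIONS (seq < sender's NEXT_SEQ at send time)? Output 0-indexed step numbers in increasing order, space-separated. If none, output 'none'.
Step 0: SEND seq=5000 -> fresh
Step 1: SEND seq=5036 -> fresh
Step 2: DROP seq=5164 -> fresh
Step 3: SEND seq=5206 -> fresh
Step 4: SEND seq=5278 -> fresh

Answer: none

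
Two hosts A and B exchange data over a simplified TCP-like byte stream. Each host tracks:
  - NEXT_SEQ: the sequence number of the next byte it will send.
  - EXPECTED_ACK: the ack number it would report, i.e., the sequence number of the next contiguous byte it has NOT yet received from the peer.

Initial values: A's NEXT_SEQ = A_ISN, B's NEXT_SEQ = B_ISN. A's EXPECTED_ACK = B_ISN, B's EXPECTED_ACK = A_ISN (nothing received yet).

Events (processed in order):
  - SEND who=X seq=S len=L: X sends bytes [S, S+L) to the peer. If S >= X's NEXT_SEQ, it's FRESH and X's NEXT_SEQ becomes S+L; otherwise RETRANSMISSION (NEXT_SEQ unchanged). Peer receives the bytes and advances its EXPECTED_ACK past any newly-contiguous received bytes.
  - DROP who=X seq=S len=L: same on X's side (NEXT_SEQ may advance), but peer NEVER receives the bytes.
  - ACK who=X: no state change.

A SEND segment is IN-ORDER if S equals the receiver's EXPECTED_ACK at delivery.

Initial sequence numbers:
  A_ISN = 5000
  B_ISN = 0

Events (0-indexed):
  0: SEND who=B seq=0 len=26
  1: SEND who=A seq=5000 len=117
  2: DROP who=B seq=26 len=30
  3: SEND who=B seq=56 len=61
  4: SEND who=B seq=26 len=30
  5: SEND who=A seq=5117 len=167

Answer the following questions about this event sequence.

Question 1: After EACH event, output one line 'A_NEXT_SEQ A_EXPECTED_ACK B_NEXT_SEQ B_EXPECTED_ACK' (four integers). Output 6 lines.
5000 26 26 5000
5117 26 26 5117
5117 26 56 5117
5117 26 117 5117
5117 117 117 5117
5284 117 117 5284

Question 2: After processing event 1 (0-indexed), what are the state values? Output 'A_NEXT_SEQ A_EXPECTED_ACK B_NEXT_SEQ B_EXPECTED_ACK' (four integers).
After event 0: A_seq=5000 A_ack=26 B_seq=26 B_ack=5000
After event 1: A_seq=5117 A_ack=26 B_seq=26 B_ack=5117

5117 26 26 5117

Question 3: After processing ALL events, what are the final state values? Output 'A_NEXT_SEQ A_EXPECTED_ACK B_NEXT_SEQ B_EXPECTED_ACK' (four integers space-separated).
After event 0: A_seq=5000 A_ack=26 B_seq=26 B_ack=5000
After event 1: A_seq=5117 A_ack=26 B_seq=26 B_ack=5117
After event 2: A_seq=5117 A_ack=26 B_seq=56 B_ack=5117
After event 3: A_seq=5117 A_ack=26 B_seq=117 B_ack=5117
After event 4: A_seq=5117 A_ack=117 B_seq=117 B_ack=5117
After event 5: A_seq=5284 A_ack=117 B_seq=117 B_ack=5284

Answer: 5284 117 117 5284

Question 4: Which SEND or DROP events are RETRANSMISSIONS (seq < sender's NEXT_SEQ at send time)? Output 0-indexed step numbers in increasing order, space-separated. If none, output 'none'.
Step 0: SEND seq=0 -> fresh
Step 1: SEND seq=5000 -> fresh
Step 2: DROP seq=26 -> fresh
Step 3: SEND seq=56 -> fresh
Step 4: SEND seq=26 -> retransmit
Step 5: SEND seq=5117 -> fresh

Answer: 4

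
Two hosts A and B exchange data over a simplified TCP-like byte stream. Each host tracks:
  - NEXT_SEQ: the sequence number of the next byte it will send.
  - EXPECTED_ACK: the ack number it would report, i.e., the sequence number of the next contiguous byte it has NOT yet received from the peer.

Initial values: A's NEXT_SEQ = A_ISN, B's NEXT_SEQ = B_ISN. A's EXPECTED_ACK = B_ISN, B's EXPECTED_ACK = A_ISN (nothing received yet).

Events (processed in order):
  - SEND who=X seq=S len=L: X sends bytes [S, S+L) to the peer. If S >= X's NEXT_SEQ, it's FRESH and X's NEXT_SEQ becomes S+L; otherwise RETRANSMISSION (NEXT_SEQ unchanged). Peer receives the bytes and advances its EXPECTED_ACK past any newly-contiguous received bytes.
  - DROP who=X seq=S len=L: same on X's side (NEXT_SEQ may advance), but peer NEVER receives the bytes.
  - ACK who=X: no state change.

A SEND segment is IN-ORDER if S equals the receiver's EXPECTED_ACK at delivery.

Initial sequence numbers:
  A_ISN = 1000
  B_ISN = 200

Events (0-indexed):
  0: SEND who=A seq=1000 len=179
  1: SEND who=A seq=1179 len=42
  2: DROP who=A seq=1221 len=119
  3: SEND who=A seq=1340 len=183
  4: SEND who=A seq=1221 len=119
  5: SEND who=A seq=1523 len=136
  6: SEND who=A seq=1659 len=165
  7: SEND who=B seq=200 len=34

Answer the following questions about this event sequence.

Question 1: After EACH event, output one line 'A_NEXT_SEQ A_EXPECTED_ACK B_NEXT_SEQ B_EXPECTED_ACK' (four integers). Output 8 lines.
1179 200 200 1179
1221 200 200 1221
1340 200 200 1221
1523 200 200 1221
1523 200 200 1523
1659 200 200 1659
1824 200 200 1824
1824 234 234 1824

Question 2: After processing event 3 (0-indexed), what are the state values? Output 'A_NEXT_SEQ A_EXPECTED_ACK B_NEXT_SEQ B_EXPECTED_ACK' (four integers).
After event 0: A_seq=1179 A_ack=200 B_seq=200 B_ack=1179
After event 1: A_seq=1221 A_ack=200 B_seq=200 B_ack=1221
After event 2: A_seq=1340 A_ack=200 B_seq=200 B_ack=1221
After event 3: A_seq=1523 A_ack=200 B_seq=200 B_ack=1221

1523 200 200 1221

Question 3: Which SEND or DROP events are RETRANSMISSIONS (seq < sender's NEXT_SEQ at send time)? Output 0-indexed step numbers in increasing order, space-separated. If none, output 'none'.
Answer: 4

Derivation:
Step 0: SEND seq=1000 -> fresh
Step 1: SEND seq=1179 -> fresh
Step 2: DROP seq=1221 -> fresh
Step 3: SEND seq=1340 -> fresh
Step 4: SEND seq=1221 -> retransmit
Step 5: SEND seq=1523 -> fresh
Step 6: SEND seq=1659 -> fresh
Step 7: SEND seq=200 -> fresh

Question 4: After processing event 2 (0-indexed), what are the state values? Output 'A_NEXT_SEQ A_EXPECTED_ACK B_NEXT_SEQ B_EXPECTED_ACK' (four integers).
After event 0: A_seq=1179 A_ack=200 B_seq=200 B_ack=1179
After event 1: A_seq=1221 A_ack=200 B_seq=200 B_ack=1221
After event 2: A_seq=1340 A_ack=200 B_seq=200 B_ack=1221

1340 200 200 1221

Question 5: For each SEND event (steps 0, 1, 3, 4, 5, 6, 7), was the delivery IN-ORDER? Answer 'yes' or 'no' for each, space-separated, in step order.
Answer: yes yes no yes yes yes yes

Derivation:
Step 0: SEND seq=1000 -> in-order
Step 1: SEND seq=1179 -> in-order
Step 3: SEND seq=1340 -> out-of-order
Step 4: SEND seq=1221 -> in-order
Step 5: SEND seq=1523 -> in-order
Step 6: SEND seq=1659 -> in-order
Step 7: SEND seq=200 -> in-order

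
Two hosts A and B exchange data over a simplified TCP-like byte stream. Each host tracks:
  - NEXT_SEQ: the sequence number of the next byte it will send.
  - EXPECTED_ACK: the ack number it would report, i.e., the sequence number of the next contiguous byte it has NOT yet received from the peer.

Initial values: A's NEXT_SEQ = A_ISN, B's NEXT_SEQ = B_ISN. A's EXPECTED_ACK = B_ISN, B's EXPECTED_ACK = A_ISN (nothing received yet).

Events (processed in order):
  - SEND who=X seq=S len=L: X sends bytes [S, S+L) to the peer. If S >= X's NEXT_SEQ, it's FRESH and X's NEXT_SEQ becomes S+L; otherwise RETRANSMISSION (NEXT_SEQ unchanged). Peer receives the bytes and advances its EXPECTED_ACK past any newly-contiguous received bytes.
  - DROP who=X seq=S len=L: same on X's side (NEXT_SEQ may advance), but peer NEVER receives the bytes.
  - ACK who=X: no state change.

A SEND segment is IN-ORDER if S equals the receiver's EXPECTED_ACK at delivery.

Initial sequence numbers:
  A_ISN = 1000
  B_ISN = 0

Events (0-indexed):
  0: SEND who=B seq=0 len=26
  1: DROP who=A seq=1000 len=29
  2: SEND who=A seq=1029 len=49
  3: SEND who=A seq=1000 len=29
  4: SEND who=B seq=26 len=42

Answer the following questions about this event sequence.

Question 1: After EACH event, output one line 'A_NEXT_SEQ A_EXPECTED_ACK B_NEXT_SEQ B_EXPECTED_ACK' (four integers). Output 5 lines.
1000 26 26 1000
1029 26 26 1000
1078 26 26 1000
1078 26 26 1078
1078 68 68 1078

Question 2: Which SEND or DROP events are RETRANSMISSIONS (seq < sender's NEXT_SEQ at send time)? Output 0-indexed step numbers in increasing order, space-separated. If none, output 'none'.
Step 0: SEND seq=0 -> fresh
Step 1: DROP seq=1000 -> fresh
Step 2: SEND seq=1029 -> fresh
Step 3: SEND seq=1000 -> retransmit
Step 4: SEND seq=26 -> fresh

Answer: 3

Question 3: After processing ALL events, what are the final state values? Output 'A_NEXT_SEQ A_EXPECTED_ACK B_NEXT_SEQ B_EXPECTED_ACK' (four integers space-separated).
Answer: 1078 68 68 1078

Derivation:
After event 0: A_seq=1000 A_ack=26 B_seq=26 B_ack=1000
After event 1: A_seq=1029 A_ack=26 B_seq=26 B_ack=1000
After event 2: A_seq=1078 A_ack=26 B_seq=26 B_ack=1000
After event 3: A_seq=1078 A_ack=26 B_seq=26 B_ack=1078
After event 4: A_seq=1078 A_ack=68 B_seq=68 B_ack=1078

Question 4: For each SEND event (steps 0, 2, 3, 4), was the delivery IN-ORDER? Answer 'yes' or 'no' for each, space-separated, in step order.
Answer: yes no yes yes

Derivation:
Step 0: SEND seq=0 -> in-order
Step 2: SEND seq=1029 -> out-of-order
Step 3: SEND seq=1000 -> in-order
Step 4: SEND seq=26 -> in-order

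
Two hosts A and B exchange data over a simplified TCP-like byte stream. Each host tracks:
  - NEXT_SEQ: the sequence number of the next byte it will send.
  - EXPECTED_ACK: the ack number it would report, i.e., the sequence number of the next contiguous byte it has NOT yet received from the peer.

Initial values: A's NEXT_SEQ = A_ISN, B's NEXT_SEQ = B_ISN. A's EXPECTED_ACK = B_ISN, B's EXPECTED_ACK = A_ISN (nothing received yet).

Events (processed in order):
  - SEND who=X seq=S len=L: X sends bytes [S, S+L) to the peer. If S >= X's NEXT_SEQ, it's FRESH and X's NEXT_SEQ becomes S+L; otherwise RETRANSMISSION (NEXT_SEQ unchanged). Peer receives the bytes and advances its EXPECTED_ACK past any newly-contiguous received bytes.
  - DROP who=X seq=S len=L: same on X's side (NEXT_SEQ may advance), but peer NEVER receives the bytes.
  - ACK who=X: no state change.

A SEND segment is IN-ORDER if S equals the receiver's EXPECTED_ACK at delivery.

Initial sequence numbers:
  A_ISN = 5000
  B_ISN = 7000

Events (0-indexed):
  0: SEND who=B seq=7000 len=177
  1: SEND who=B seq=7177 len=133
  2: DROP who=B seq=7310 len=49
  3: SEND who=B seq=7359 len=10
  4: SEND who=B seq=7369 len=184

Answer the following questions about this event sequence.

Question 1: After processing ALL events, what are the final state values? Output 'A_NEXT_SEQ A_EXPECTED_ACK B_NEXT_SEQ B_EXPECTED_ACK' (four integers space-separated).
After event 0: A_seq=5000 A_ack=7177 B_seq=7177 B_ack=5000
After event 1: A_seq=5000 A_ack=7310 B_seq=7310 B_ack=5000
After event 2: A_seq=5000 A_ack=7310 B_seq=7359 B_ack=5000
After event 3: A_seq=5000 A_ack=7310 B_seq=7369 B_ack=5000
After event 4: A_seq=5000 A_ack=7310 B_seq=7553 B_ack=5000

Answer: 5000 7310 7553 5000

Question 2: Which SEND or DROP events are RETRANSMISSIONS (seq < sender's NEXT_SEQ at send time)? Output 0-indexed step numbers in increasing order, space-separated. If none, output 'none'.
Step 0: SEND seq=7000 -> fresh
Step 1: SEND seq=7177 -> fresh
Step 2: DROP seq=7310 -> fresh
Step 3: SEND seq=7359 -> fresh
Step 4: SEND seq=7369 -> fresh

Answer: none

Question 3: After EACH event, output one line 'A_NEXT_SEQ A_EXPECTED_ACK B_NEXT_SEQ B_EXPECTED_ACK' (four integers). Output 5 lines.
5000 7177 7177 5000
5000 7310 7310 5000
5000 7310 7359 5000
5000 7310 7369 5000
5000 7310 7553 5000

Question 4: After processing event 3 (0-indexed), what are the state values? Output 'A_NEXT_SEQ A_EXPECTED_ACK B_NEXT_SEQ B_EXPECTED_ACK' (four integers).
After event 0: A_seq=5000 A_ack=7177 B_seq=7177 B_ack=5000
After event 1: A_seq=5000 A_ack=7310 B_seq=7310 B_ack=5000
After event 2: A_seq=5000 A_ack=7310 B_seq=7359 B_ack=5000
After event 3: A_seq=5000 A_ack=7310 B_seq=7369 B_ack=5000

5000 7310 7369 5000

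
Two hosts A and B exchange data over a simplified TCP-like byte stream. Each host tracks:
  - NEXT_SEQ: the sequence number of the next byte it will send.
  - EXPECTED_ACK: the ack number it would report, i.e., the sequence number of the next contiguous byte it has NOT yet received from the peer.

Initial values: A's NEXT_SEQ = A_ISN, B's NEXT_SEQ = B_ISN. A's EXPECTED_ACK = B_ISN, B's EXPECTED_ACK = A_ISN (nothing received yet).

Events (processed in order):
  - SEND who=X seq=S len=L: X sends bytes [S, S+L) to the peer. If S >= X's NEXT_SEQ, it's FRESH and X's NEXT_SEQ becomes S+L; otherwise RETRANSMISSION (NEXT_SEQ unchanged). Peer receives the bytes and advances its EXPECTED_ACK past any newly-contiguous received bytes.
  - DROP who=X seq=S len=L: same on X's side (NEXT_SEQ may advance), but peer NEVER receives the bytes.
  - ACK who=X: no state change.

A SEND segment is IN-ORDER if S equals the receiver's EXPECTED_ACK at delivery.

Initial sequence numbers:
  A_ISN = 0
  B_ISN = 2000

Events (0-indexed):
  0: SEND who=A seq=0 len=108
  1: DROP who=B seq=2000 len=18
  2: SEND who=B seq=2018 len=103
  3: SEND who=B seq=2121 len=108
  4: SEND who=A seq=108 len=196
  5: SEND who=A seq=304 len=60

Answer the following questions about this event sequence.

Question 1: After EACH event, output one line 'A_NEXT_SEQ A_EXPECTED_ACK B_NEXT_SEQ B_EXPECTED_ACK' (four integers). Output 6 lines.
108 2000 2000 108
108 2000 2018 108
108 2000 2121 108
108 2000 2229 108
304 2000 2229 304
364 2000 2229 364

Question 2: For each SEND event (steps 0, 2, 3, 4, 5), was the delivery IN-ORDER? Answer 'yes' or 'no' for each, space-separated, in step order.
Step 0: SEND seq=0 -> in-order
Step 2: SEND seq=2018 -> out-of-order
Step 3: SEND seq=2121 -> out-of-order
Step 4: SEND seq=108 -> in-order
Step 5: SEND seq=304 -> in-order

Answer: yes no no yes yes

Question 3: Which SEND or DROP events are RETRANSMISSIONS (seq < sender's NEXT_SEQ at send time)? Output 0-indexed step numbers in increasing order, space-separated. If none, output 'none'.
Answer: none

Derivation:
Step 0: SEND seq=0 -> fresh
Step 1: DROP seq=2000 -> fresh
Step 2: SEND seq=2018 -> fresh
Step 3: SEND seq=2121 -> fresh
Step 4: SEND seq=108 -> fresh
Step 5: SEND seq=304 -> fresh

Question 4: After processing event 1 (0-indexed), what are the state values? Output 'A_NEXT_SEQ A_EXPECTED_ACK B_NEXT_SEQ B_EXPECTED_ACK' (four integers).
After event 0: A_seq=108 A_ack=2000 B_seq=2000 B_ack=108
After event 1: A_seq=108 A_ack=2000 B_seq=2018 B_ack=108

108 2000 2018 108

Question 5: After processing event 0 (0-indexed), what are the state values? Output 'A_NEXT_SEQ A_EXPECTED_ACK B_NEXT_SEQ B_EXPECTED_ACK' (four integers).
After event 0: A_seq=108 A_ack=2000 B_seq=2000 B_ack=108

108 2000 2000 108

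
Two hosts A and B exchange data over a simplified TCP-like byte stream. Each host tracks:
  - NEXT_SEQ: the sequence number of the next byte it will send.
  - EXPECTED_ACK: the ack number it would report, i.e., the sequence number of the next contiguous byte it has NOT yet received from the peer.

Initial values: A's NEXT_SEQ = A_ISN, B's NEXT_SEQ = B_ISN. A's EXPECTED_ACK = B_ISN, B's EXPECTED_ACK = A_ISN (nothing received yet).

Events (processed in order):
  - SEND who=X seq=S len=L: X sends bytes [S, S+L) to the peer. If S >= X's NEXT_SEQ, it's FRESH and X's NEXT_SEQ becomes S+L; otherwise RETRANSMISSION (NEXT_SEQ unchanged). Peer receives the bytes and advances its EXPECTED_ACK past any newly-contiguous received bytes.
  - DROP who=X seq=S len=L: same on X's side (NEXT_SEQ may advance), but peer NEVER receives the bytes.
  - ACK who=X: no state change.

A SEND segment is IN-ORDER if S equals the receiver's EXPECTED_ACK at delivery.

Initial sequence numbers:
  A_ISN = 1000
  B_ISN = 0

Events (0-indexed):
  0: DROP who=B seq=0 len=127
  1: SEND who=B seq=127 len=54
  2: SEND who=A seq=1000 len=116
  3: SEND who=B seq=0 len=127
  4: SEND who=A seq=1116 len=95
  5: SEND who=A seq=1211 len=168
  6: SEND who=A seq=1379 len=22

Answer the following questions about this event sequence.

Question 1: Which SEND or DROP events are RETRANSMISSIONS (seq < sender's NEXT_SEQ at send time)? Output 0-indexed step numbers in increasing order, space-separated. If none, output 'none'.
Step 0: DROP seq=0 -> fresh
Step 1: SEND seq=127 -> fresh
Step 2: SEND seq=1000 -> fresh
Step 3: SEND seq=0 -> retransmit
Step 4: SEND seq=1116 -> fresh
Step 5: SEND seq=1211 -> fresh
Step 6: SEND seq=1379 -> fresh

Answer: 3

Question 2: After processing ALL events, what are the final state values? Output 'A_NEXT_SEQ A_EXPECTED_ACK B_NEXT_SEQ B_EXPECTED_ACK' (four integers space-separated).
After event 0: A_seq=1000 A_ack=0 B_seq=127 B_ack=1000
After event 1: A_seq=1000 A_ack=0 B_seq=181 B_ack=1000
After event 2: A_seq=1116 A_ack=0 B_seq=181 B_ack=1116
After event 3: A_seq=1116 A_ack=181 B_seq=181 B_ack=1116
After event 4: A_seq=1211 A_ack=181 B_seq=181 B_ack=1211
After event 5: A_seq=1379 A_ack=181 B_seq=181 B_ack=1379
After event 6: A_seq=1401 A_ack=181 B_seq=181 B_ack=1401

Answer: 1401 181 181 1401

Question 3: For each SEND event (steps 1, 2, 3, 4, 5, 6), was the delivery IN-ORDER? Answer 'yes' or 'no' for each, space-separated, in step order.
Step 1: SEND seq=127 -> out-of-order
Step 2: SEND seq=1000 -> in-order
Step 3: SEND seq=0 -> in-order
Step 4: SEND seq=1116 -> in-order
Step 5: SEND seq=1211 -> in-order
Step 6: SEND seq=1379 -> in-order

Answer: no yes yes yes yes yes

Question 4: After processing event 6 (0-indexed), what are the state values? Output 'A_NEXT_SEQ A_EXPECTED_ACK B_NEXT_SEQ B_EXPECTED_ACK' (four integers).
After event 0: A_seq=1000 A_ack=0 B_seq=127 B_ack=1000
After event 1: A_seq=1000 A_ack=0 B_seq=181 B_ack=1000
After event 2: A_seq=1116 A_ack=0 B_seq=181 B_ack=1116
After event 3: A_seq=1116 A_ack=181 B_seq=181 B_ack=1116
After event 4: A_seq=1211 A_ack=181 B_seq=181 B_ack=1211
After event 5: A_seq=1379 A_ack=181 B_seq=181 B_ack=1379
After event 6: A_seq=1401 A_ack=181 B_seq=181 B_ack=1401

1401 181 181 1401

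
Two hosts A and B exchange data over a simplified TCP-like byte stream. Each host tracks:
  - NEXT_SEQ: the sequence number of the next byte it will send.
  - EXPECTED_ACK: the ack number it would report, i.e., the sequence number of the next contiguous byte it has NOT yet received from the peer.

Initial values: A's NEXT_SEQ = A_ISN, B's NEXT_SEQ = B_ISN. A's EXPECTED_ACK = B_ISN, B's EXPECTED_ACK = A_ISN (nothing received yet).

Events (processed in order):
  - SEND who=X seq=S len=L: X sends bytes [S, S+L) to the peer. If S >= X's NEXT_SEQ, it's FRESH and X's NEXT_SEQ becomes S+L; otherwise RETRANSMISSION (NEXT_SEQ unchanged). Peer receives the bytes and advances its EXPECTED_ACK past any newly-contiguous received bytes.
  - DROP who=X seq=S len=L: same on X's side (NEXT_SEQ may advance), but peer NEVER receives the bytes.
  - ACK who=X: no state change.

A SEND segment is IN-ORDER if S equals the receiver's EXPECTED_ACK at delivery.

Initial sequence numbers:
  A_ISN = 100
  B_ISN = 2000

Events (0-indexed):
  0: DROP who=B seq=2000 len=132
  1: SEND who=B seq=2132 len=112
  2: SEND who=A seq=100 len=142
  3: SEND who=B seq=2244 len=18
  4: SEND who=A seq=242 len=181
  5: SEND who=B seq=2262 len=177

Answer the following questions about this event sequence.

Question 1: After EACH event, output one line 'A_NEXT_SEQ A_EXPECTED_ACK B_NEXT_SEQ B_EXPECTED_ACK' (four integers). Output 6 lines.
100 2000 2132 100
100 2000 2244 100
242 2000 2244 242
242 2000 2262 242
423 2000 2262 423
423 2000 2439 423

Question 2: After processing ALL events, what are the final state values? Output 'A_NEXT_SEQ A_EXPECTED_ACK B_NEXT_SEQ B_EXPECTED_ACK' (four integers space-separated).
Answer: 423 2000 2439 423

Derivation:
After event 0: A_seq=100 A_ack=2000 B_seq=2132 B_ack=100
After event 1: A_seq=100 A_ack=2000 B_seq=2244 B_ack=100
After event 2: A_seq=242 A_ack=2000 B_seq=2244 B_ack=242
After event 3: A_seq=242 A_ack=2000 B_seq=2262 B_ack=242
After event 4: A_seq=423 A_ack=2000 B_seq=2262 B_ack=423
After event 5: A_seq=423 A_ack=2000 B_seq=2439 B_ack=423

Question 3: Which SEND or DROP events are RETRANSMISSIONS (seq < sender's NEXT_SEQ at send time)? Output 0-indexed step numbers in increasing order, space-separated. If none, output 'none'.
Step 0: DROP seq=2000 -> fresh
Step 1: SEND seq=2132 -> fresh
Step 2: SEND seq=100 -> fresh
Step 3: SEND seq=2244 -> fresh
Step 4: SEND seq=242 -> fresh
Step 5: SEND seq=2262 -> fresh

Answer: none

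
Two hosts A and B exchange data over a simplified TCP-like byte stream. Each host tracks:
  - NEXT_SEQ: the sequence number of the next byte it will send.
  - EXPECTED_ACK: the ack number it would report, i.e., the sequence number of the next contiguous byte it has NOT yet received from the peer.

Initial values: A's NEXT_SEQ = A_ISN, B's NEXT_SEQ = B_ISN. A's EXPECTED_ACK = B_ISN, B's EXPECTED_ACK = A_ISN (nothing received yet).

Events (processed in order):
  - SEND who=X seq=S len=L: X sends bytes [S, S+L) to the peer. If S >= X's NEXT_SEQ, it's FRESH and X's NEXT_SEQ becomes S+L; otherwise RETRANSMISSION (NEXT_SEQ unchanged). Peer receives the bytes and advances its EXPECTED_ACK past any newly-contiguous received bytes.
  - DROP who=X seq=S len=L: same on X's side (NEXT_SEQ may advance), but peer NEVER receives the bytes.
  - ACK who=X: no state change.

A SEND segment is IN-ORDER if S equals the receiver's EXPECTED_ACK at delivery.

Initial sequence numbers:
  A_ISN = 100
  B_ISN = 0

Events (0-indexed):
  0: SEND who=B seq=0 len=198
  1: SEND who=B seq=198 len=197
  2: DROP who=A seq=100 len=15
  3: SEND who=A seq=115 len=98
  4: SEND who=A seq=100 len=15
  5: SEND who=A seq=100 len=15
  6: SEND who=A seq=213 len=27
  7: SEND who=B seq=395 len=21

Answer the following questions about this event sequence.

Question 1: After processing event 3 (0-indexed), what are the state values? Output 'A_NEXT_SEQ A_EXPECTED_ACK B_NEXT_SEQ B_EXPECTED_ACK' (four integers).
After event 0: A_seq=100 A_ack=198 B_seq=198 B_ack=100
After event 1: A_seq=100 A_ack=395 B_seq=395 B_ack=100
After event 2: A_seq=115 A_ack=395 B_seq=395 B_ack=100
After event 3: A_seq=213 A_ack=395 B_seq=395 B_ack=100

213 395 395 100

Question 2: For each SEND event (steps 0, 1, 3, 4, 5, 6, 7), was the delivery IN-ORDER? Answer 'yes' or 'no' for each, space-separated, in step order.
Answer: yes yes no yes no yes yes

Derivation:
Step 0: SEND seq=0 -> in-order
Step 1: SEND seq=198 -> in-order
Step 3: SEND seq=115 -> out-of-order
Step 4: SEND seq=100 -> in-order
Step 5: SEND seq=100 -> out-of-order
Step 6: SEND seq=213 -> in-order
Step 7: SEND seq=395 -> in-order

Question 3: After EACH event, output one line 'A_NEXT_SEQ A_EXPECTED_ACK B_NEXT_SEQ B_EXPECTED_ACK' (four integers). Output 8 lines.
100 198 198 100
100 395 395 100
115 395 395 100
213 395 395 100
213 395 395 213
213 395 395 213
240 395 395 240
240 416 416 240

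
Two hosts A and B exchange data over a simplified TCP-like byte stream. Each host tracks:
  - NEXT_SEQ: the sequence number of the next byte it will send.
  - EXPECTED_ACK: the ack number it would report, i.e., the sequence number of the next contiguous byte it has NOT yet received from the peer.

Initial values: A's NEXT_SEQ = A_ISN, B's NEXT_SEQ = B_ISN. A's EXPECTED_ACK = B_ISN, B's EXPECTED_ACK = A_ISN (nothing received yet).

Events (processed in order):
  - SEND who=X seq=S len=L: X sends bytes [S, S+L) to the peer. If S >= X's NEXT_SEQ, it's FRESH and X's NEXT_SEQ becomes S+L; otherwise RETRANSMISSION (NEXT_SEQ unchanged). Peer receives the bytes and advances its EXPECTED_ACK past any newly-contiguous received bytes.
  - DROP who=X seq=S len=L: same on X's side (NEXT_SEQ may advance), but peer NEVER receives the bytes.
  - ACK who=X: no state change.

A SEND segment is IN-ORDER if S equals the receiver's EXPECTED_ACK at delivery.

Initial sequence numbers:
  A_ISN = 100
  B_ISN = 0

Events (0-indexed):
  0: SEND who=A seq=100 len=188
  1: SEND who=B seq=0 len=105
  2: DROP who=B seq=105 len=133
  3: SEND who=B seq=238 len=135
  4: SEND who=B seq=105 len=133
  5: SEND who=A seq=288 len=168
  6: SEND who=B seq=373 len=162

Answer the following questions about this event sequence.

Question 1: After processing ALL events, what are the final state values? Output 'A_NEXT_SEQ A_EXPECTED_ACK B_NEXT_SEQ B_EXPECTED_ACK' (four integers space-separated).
After event 0: A_seq=288 A_ack=0 B_seq=0 B_ack=288
After event 1: A_seq=288 A_ack=105 B_seq=105 B_ack=288
After event 2: A_seq=288 A_ack=105 B_seq=238 B_ack=288
After event 3: A_seq=288 A_ack=105 B_seq=373 B_ack=288
After event 4: A_seq=288 A_ack=373 B_seq=373 B_ack=288
After event 5: A_seq=456 A_ack=373 B_seq=373 B_ack=456
After event 6: A_seq=456 A_ack=535 B_seq=535 B_ack=456

Answer: 456 535 535 456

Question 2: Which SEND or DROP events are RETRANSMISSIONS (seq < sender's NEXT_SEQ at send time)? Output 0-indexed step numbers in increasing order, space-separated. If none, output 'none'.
Answer: 4

Derivation:
Step 0: SEND seq=100 -> fresh
Step 1: SEND seq=0 -> fresh
Step 2: DROP seq=105 -> fresh
Step 3: SEND seq=238 -> fresh
Step 4: SEND seq=105 -> retransmit
Step 5: SEND seq=288 -> fresh
Step 6: SEND seq=373 -> fresh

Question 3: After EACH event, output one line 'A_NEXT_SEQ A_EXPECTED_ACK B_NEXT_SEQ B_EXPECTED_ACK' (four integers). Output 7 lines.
288 0 0 288
288 105 105 288
288 105 238 288
288 105 373 288
288 373 373 288
456 373 373 456
456 535 535 456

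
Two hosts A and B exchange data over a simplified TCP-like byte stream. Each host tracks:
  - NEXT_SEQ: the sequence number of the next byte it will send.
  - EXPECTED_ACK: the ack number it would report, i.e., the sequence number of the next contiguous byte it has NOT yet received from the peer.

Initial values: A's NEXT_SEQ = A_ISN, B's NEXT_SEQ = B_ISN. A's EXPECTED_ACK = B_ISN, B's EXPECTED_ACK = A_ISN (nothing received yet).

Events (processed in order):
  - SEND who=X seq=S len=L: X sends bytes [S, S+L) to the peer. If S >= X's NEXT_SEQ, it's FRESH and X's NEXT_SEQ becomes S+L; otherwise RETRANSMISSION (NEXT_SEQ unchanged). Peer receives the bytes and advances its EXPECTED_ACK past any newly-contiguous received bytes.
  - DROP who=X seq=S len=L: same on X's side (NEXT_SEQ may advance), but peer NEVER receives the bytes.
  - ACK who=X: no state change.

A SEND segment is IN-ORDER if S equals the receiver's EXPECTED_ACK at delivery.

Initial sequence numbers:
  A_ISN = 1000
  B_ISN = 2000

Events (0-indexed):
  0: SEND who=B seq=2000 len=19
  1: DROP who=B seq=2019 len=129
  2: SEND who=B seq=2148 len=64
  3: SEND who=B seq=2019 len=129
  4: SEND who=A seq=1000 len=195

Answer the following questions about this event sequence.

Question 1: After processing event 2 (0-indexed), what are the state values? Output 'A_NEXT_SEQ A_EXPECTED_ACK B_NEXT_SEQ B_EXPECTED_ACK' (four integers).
After event 0: A_seq=1000 A_ack=2019 B_seq=2019 B_ack=1000
After event 1: A_seq=1000 A_ack=2019 B_seq=2148 B_ack=1000
After event 2: A_seq=1000 A_ack=2019 B_seq=2212 B_ack=1000

1000 2019 2212 1000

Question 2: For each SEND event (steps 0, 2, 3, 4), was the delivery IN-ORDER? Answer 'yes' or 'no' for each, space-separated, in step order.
Step 0: SEND seq=2000 -> in-order
Step 2: SEND seq=2148 -> out-of-order
Step 3: SEND seq=2019 -> in-order
Step 4: SEND seq=1000 -> in-order

Answer: yes no yes yes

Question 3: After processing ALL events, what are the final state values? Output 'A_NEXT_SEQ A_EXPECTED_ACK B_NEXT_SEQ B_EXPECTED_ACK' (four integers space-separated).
Answer: 1195 2212 2212 1195

Derivation:
After event 0: A_seq=1000 A_ack=2019 B_seq=2019 B_ack=1000
After event 1: A_seq=1000 A_ack=2019 B_seq=2148 B_ack=1000
After event 2: A_seq=1000 A_ack=2019 B_seq=2212 B_ack=1000
After event 3: A_seq=1000 A_ack=2212 B_seq=2212 B_ack=1000
After event 4: A_seq=1195 A_ack=2212 B_seq=2212 B_ack=1195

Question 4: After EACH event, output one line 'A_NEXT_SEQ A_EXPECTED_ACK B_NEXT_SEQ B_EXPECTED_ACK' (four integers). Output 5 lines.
1000 2019 2019 1000
1000 2019 2148 1000
1000 2019 2212 1000
1000 2212 2212 1000
1195 2212 2212 1195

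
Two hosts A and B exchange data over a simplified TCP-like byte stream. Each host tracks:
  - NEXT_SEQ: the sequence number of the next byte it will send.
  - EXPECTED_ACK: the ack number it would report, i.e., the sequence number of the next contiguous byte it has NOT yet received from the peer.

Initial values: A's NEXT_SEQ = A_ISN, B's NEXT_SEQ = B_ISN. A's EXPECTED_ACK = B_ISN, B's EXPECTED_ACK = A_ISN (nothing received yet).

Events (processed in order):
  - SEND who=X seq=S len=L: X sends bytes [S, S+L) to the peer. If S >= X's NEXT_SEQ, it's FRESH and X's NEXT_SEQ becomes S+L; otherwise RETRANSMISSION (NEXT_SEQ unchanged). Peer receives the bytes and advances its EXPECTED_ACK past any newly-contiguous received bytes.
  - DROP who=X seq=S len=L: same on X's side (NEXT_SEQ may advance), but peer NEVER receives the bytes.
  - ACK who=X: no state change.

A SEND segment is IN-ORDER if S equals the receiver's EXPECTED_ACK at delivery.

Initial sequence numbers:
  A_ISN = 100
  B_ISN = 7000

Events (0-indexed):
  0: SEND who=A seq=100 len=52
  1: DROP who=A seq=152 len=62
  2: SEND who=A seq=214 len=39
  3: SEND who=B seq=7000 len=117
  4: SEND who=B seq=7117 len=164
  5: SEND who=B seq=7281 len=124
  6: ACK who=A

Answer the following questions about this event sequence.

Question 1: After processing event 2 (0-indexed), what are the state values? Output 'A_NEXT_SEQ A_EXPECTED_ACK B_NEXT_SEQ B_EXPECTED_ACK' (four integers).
After event 0: A_seq=152 A_ack=7000 B_seq=7000 B_ack=152
After event 1: A_seq=214 A_ack=7000 B_seq=7000 B_ack=152
After event 2: A_seq=253 A_ack=7000 B_seq=7000 B_ack=152

253 7000 7000 152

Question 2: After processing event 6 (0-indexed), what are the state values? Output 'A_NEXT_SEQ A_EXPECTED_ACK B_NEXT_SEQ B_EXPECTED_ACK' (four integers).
After event 0: A_seq=152 A_ack=7000 B_seq=7000 B_ack=152
After event 1: A_seq=214 A_ack=7000 B_seq=7000 B_ack=152
After event 2: A_seq=253 A_ack=7000 B_seq=7000 B_ack=152
After event 3: A_seq=253 A_ack=7117 B_seq=7117 B_ack=152
After event 4: A_seq=253 A_ack=7281 B_seq=7281 B_ack=152
After event 5: A_seq=253 A_ack=7405 B_seq=7405 B_ack=152
After event 6: A_seq=253 A_ack=7405 B_seq=7405 B_ack=152

253 7405 7405 152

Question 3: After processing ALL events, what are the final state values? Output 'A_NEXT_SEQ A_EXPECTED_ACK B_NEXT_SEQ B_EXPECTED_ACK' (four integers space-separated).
Answer: 253 7405 7405 152

Derivation:
After event 0: A_seq=152 A_ack=7000 B_seq=7000 B_ack=152
After event 1: A_seq=214 A_ack=7000 B_seq=7000 B_ack=152
After event 2: A_seq=253 A_ack=7000 B_seq=7000 B_ack=152
After event 3: A_seq=253 A_ack=7117 B_seq=7117 B_ack=152
After event 4: A_seq=253 A_ack=7281 B_seq=7281 B_ack=152
After event 5: A_seq=253 A_ack=7405 B_seq=7405 B_ack=152
After event 6: A_seq=253 A_ack=7405 B_seq=7405 B_ack=152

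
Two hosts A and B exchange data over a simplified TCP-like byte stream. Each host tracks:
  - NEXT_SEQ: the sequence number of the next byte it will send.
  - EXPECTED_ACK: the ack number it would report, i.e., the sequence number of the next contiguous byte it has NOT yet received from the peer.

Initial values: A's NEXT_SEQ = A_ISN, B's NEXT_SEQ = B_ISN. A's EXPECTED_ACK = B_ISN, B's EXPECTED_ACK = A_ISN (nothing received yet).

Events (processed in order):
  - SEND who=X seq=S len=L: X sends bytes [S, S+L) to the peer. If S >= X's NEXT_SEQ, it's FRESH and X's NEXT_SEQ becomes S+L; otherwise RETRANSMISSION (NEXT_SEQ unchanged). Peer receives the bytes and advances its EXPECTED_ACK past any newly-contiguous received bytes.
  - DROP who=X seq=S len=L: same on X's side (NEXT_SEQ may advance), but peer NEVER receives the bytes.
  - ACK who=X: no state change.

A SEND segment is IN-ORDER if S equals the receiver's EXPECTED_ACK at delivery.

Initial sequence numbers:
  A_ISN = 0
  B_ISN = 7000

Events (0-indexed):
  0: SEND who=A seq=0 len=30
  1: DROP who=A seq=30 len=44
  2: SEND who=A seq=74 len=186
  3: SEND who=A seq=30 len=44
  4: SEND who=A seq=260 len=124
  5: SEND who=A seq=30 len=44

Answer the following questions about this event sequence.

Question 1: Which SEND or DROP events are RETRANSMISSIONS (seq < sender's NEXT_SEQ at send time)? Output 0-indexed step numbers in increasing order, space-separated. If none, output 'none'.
Step 0: SEND seq=0 -> fresh
Step 1: DROP seq=30 -> fresh
Step 2: SEND seq=74 -> fresh
Step 3: SEND seq=30 -> retransmit
Step 4: SEND seq=260 -> fresh
Step 5: SEND seq=30 -> retransmit

Answer: 3 5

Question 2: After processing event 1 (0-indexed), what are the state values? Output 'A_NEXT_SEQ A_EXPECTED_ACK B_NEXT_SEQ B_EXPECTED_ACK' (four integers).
After event 0: A_seq=30 A_ack=7000 B_seq=7000 B_ack=30
After event 1: A_seq=74 A_ack=7000 B_seq=7000 B_ack=30

74 7000 7000 30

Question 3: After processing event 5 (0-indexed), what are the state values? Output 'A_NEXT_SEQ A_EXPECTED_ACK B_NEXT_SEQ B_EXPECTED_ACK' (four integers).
After event 0: A_seq=30 A_ack=7000 B_seq=7000 B_ack=30
After event 1: A_seq=74 A_ack=7000 B_seq=7000 B_ack=30
After event 2: A_seq=260 A_ack=7000 B_seq=7000 B_ack=30
After event 3: A_seq=260 A_ack=7000 B_seq=7000 B_ack=260
After event 4: A_seq=384 A_ack=7000 B_seq=7000 B_ack=384
After event 5: A_seq=384 A_ack=7000 B_seq=7000 B_ack=384

384 7000 7000 384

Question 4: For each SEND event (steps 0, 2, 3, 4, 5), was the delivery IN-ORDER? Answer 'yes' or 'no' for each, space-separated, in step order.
Step 0: SEND seq=0 -> in-order
Step 2: SEND seq=74 -> out-of-order
Step 3: SEND seq=30 -> in-order
Step 4: SEND seq=260 -> in-order
Step 5: SEND seq=30 -> out-of-order

Answer: yes no yes yes no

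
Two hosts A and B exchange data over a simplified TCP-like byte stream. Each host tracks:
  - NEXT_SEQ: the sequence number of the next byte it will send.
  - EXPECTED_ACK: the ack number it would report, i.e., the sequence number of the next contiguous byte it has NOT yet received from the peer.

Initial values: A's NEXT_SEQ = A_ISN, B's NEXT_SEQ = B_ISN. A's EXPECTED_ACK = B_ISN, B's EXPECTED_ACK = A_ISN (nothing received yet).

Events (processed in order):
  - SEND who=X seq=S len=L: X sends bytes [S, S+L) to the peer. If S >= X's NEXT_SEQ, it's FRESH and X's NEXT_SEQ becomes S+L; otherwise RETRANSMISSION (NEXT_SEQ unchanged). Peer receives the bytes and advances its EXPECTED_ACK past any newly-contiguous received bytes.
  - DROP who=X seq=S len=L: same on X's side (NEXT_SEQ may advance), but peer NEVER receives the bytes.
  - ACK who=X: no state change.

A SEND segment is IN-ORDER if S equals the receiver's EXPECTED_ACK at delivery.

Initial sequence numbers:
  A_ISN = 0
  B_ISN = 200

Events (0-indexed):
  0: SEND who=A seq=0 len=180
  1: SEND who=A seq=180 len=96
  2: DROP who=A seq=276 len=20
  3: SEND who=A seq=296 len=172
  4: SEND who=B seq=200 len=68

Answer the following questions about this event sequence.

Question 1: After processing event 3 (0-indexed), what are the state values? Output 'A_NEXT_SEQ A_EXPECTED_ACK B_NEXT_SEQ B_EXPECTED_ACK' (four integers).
After event 0: A_seq=180 A_ack=200 B_seq=200 B_ack=180
After event 1: A_seq=276 A_ack=200 B_seq=200 B_ack=276
After event 2: A_seq=296 A_ack=200 B_seq=200 B_ack=276
After event 3: A_seq=468 A_ack=200 B_seq=200 B_ack=276

468 200 200 276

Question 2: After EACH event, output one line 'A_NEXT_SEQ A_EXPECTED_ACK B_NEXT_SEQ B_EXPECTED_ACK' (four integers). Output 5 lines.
180 200 200 180
276 200 200 276
296 200 200 276
468 200 200 276
468 268 268 276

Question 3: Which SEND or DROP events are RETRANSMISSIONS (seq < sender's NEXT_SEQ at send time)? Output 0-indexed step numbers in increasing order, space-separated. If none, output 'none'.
Answer: none

Derivation:
Step 0: SEND seq=0 -> fresh
Step 1: SEND seq=180 -> fresh
Step 2: DROP seq=276 -> fresh
Step 3: SEND seq=296 -> fresh
Step 4: SEND seq=200 -> fresh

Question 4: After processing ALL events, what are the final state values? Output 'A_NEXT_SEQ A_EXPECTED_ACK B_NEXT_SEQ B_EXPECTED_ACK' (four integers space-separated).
After event 0: A_seq=180 A_ack=200 B_seq=200 B_ack=180
After event 1: A_seq=276 A_ack=200 B_seq=200 B_ack=276
After event 2: A_seq=296 A_ack=200 B_seq=200 B_ack=276
After event 3: A_seq=468 A_ack=200 B_seq=200 B_ack=276
After event 4: A_seq=468 A_ack=268 B_seq=268 B_ack=276

Answer: 468 268 268 276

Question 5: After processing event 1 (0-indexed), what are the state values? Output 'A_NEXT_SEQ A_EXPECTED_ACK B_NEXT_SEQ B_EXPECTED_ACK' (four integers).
After event 0: A_seq=180 A_ack=200 B_seq=200 B_ack=180
After event 1: A_seq=276 A_ack=200 B_seq=200 B_ack=276

276 200 200 276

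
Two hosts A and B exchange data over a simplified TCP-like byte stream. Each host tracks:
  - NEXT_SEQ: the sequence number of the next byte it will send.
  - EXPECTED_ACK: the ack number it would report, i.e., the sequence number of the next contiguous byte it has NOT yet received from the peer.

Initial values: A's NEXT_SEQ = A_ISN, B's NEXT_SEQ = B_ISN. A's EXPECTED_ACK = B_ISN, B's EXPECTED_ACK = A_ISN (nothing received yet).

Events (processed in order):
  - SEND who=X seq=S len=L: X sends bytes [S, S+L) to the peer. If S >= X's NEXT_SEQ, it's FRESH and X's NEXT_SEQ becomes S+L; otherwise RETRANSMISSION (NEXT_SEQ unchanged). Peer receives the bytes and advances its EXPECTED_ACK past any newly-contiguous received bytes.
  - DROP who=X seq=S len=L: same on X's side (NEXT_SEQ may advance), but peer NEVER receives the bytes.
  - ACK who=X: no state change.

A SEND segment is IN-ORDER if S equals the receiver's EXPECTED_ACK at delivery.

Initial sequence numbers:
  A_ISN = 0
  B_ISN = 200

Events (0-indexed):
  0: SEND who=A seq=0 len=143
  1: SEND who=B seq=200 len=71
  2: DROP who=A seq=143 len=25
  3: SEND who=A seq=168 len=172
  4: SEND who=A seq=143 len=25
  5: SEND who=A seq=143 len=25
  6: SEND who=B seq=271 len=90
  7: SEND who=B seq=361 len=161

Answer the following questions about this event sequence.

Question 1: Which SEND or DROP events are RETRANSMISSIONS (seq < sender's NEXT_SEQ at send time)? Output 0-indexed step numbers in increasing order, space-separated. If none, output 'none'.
Answer: 4 5

Derivation:
Step 0: SEND seq=0 -> fresh
Step 1: SEND seq=200 -> fresh
Step 2: DROP seq=143 -> fresh
Step 3: SEND seq=168 -> fresh
Step 4: SEND seq=143 -> retransmit
Step 5: SEND seq=143 -> retransmit
Step 6: SEND seq=271 -> fresh
Step 7: SEND seq=361 -> fresh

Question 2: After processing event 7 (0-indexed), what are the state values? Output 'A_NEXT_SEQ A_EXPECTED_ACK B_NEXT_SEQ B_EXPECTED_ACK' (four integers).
After event 0: A_seq=143 A_ack=200 B_seq=200 B_ack=143
After event 1: A_seq=143 A_ack=271 B_seq=271 B_ack=143
After event 2: A_seq=168 A_ack=271 B_seq=271 B_ack=143
After event 3: A_seq=340 A_ack=271 B_seq=271 B_ack=143
After event 4: A_seq=340 A_ack=271 B_seq=271 B_ack=340
After event 5: A_seq=340 A_ack=271 B_seq=271 B_ack=340
After event 6: A_seq=340 A_ack=361 B_seq=361 B_ack=340
After event 7: A_seq=340 A_ack=522 B_seq=522 B_ack=340

340 522 522 340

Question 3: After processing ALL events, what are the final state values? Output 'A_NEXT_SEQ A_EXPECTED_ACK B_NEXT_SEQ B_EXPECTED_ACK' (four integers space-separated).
Answer: 340 522 522 340

Derivation:
After event 0: A_seq=143 A_ack=200 B_seq=200 B_ack=143
After event 1: A_seq=143 A_ack=271 B_seq=271 B_ack=143
After event 2: A_seq=168 A_ack=271 B_seq=271 B_ack=143
After event 3: A_seq=340 A_ack=271 B_seq=271 B_ack=143
After event 4: A_seq=340 A_ack=271 B_seq=271 B_ack=340
After event 5: A_seq=340 A_ack=271 B_seq=271 B_ack=340
After event 6: A_seq=340 A_ack=361 B_seq=361 B_ack=340
After event 7: A_seq=340 A_ack=522 B_seq=522 B_ack=340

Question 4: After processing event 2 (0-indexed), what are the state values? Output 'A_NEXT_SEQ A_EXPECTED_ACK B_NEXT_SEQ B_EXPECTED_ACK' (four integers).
After event 0: A_seq=143 A_ack=200 B_seq=200 B_ack=143
After event 1: A_seq=143 A_ack=271 B_seq=271 B_ack=143
After event 2: A_seq=168 A_ack=271 B_seq=271 B_ack=143

168 271 271 143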